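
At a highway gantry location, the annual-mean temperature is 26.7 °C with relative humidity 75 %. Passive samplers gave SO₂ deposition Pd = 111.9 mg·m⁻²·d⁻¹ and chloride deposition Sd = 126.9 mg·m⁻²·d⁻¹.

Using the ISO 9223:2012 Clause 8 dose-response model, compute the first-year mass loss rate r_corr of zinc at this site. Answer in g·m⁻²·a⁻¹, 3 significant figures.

zinc: T>10 °C ⇒ hinge -0.071·(26.7−10) = -1.1857
  Pd branch = 0.0129·Pd^0.44·e^(0.046·RH+f) = 0.9896 μm/a
  Cl⁻ term: 0.0175·126.9^0.57·exp(0.008·75+0.085·26.7) = 4.878
  sum: 0.9896 + 4.878 → r_corr = 5.867 μm/a
Convert to mass loss: 5.867 μm/a × 7.14 g/cm³ = 41.89 g·m⁻²·a⁻¹

r_corr = 41.9 g·m⁻²·a⁻¹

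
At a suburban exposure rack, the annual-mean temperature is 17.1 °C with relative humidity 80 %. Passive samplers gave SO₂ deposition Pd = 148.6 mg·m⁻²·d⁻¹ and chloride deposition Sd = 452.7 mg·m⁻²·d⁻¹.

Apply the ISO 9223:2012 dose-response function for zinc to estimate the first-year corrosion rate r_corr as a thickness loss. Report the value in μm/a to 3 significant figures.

zinc: T>10 °C ⇒ hinge -0.071·(17.1−10) = -0.5041
  sulphur-dioxide contribution → 2.79 μm/a
  chloride contribution → 4.635 μm/a
  ⇒ r_corr(zinc) = 7.425 μm/a

r_corr = 7.42 μm/a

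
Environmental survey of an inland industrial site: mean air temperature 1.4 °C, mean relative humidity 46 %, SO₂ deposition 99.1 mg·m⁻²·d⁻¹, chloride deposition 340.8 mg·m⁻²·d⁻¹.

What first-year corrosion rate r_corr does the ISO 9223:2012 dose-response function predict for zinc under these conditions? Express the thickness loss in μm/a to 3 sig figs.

zinc: T≤10 °C ⇒ hinge +0.038·(1.4−10) = -0.3268
  Pd branch = 0.0129·Pd^0.44·e^(0.046·RH+f) = 0.5833 μm/a
  Cl⁻ term: 0.0175·340.8^0.57·exp(0.008·46+0.085·1.4) = 0.7908
  sum: 0.5833 + 0.7908 → r_corr = 1.374 μm/a

r_corr = 1.37 μm/a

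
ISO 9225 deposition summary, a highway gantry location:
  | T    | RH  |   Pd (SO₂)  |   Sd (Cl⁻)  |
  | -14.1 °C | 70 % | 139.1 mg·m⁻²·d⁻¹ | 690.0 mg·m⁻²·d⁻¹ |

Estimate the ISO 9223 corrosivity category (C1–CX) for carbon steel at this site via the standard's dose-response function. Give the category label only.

C3

carbon steel: f(T) = +0.150·(T−10) [T≤10 °C] = -3.6150
  Pd branch = 1.77·Pd^0.52·e^(0.02·RH+f) = 2.515 μm/a
  Sd branch = 0.102·Sd^0.62·e^(0.033·RH+0.04·T) = 33.65 μm/a
  r_corr = 2.515 + 33.65 = 36.16 μm/a
36.2 μm/a falls in (25, 50] for carbon steel → category C3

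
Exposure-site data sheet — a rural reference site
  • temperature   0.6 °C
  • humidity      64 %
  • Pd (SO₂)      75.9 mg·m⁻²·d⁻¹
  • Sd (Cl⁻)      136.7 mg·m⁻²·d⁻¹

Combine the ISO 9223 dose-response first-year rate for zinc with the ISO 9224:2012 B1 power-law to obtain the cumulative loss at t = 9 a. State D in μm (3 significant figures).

zinc: temperature factor f = +0.038·(-9.4) = -0.3572
  Pd branch = 0.0129·Pd^0.44·e^(0.046·RH+f) = 1.152 μm/a
  Sd branch = 0.0175·Sd^0.57·e^(0.008·RH+0.085·T) = 0.5069 μm/a
  r_corr = 1.152 + 0.5069 = 1.659 μm/a
Power-law: D(9) = r_corr · 9^0.813
  D(9) = 1.659 × 9^0.813 = 1.659 × 5.968 = 9.898 μm

D(9) = 9.90 μm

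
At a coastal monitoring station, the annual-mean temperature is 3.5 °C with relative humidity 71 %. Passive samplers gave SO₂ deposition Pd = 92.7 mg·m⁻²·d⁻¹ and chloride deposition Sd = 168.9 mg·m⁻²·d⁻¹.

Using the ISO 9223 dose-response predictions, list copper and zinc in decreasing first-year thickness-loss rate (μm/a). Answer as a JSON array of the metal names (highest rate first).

["zinc", "copper"]

copper: temperature factor f = +0.126·(-6.5) = -0.8190
  SO₂ term: 0.0053·92.7^0.26·exp(0.059·71-0.8190) = 0.5004
  Cl⁻ term: 0.01025·168.9^0.27·exp(0.036·71+0.049·3.5) = 0.6262
  r_corr = 0.5004 + 0.6262 = 1.127 μm/a
zinc: T≤10 °C ⇒ hinge +0.038·(3.5−10) = -0.2470
  Pd branch = 0.0129·Pd^0.44·e^(0.046·RH+f) = 1.937 μm/a
  Cl⁻ term: 0.0175·168.9^0.57·exp(0.008·71+0.085·3.5) = 0.7739
  r_corr = 1.937 + 0.7739 = 2.711 μm/a
Ordering by μm/a: zinc (2.71) > copper (1.13)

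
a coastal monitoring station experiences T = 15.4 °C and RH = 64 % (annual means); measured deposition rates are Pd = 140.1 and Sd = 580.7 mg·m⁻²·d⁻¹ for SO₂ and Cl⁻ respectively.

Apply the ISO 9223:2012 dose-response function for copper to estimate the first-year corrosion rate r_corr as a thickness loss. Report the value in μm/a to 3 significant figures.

copper: temperature factor f = -0.080·(5.4) = -0.4320
  SO₂ term: 0.0053·140.1^0.26·exp(0.059·64-0.4320) = 0.5428
  Sd branch = 0.01025·Sd^0.27·e^(0.036·RH+0.049·T) = 1.217 μm/a
  r_corr = 0.5428 + 1.217 = 1.76 μm/a

r_corr = 1.76 μm/a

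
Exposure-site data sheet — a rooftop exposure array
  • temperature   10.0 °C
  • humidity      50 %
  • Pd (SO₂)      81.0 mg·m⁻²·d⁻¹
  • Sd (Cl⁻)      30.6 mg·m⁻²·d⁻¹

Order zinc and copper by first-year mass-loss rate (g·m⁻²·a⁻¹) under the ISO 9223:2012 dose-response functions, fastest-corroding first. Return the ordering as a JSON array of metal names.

zinc: T≤10 °C ⇒ hinge +0.038·(10.0−10) = +0.0000
  Pd branch = 0.0129·Pd^0.44·e^(0.046·RH+f) = 0.8896 μm/a
  Sd branch = 0.0175·Sd^0.57·e^(0.008·RH+0.085·T) = 0.4293 μm/a
  sum: 0.8896 + 0.4293 → r_corr = 1.319 μm/a
  mass loss = 1.319 μm/a × 7.14 g/cm³ = 9.417 g·m⁻²·a⁻¹
copper: f(T) = +0.126·(T−10) [T≤10 °C] = +0.0000
  Pd branch = 0.0053·Pd^0.26·e^(0.059·RH+f) = 0.3174 μm/a
  Cl⁻ term: 0.01025·30.6^0.27·exp(0.036·50+0.049·10.0) = 0.2549
  sum: 0.3174 + 0.2549 → r_corr = 0.5724 μm/a
  mass loss = 0.5724 μm/a × 8.96 g/cm³ = 5.128 g·m⁻²·a⁻¹
Ordering by g·m⁻²·a⁻¹: zinc (9.42) > copper (5.13)

["zinc", "copper"]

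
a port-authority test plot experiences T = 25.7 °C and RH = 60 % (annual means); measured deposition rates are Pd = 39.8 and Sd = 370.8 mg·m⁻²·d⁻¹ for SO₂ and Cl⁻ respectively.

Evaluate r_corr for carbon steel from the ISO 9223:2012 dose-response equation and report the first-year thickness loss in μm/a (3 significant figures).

carbon steel: f(T) = -0.054·(T−10) [T>10 °C] = -0.8478
  sulphur-dioxide contribution → 17.1 μm/a
  chloride contribution → 80.88 μm/a
  total first-year rate 97.97 μm/a

r_corr = 98.0 μm/a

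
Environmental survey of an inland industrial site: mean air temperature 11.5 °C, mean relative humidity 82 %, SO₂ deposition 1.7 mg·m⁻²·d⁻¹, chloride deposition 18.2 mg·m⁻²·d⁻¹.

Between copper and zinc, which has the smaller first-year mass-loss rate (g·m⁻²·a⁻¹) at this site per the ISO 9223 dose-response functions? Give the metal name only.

copper: temperature factor f = -0.080·(1.5) = -0.1200
  SO₂ term: 0.0053·1.7^0.26·exp(0.059·82-0.1200) = 0.6811
  Sd branch = 0.01025·Sd^0.27·e^(0.036·RH+0.049·T) = 0.7546 μm/a
  r_corr = 0.6811 + 0.7546 = 1.436 μm/a
  mass loss = 1.436 μm/a × 8.96 g/cm³ = 12.86 g·m⁻²·a⁻¹
zinc: temperature factor f = -0.071·(1.5) = -0.1065
  SO₂ term: 0.0129·1.7^0.44·exp(0.046·82-0.1065) = 0.6366
  Cl⁻ term: 0.0175·18.2^0.57·exp(0.008·82+0.085·11.5) = 0.4685
  r_corr = 0.6366 + 0.4685 = 1.105 μm/a
  mass loss = 1.105 μm/a × 7.14 g/cm³ = 7.891 g·m⁻²·a⁻¹
Ordering by g·m⁻²·a⁻¹: copper (12.9) > zinc (7.89)

zinc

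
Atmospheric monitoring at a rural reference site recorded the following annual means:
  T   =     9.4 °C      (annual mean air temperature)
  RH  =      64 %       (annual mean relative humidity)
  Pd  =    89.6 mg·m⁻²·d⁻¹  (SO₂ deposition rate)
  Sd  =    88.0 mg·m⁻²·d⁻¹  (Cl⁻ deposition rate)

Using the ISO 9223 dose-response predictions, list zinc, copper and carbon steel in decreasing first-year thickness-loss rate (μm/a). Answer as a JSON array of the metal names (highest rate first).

zinc: temperature factor f = +0.038·(-0.6) = -0.0228
  sulphur-dioxide contribution → 1.731 μm/a
  chloride contribution → 0.8332 μm/a
  total first-year rate 2.564 μm/a
copper: temperature factor f = +0.126·(-0.6) = -0.0756
  sulphur-dioxide contribution → 0.6901 μm/a
  chloride contribution → 0.545 μm/a
  ⇒ r_corr(copper) = 1.235 μm/a
carbon steel: temperature factor f = +0.150·(-0.6) = -0.0900
  sulphur-dioxide contribution → 60.25 μm/a
  chloride contribution → 19.71 μm/a
  ⇒ r_corr(carbon steel) = 79.96 μm/a
Ordering by μm/a: carbon steel (80) > zinc (2.56) > copper (1.24)

["carbon steel", "zinc", "copper"]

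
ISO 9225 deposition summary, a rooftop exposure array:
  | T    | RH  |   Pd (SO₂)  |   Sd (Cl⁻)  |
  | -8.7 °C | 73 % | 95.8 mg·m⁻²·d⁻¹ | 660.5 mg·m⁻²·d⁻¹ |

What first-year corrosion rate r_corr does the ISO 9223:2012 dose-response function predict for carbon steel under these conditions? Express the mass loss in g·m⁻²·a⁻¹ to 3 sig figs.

carbon steel: T≤10 °C ⇒ hinge +0.150·(-8.7−10) = -2.8050
  sulphur-dioxide contribution → 4.945 μm/a
  chloride contribution → 44.87 μm/a
  ⇒ r_corr(carbon steel) = 49.82 μm/a
Convert to mass loss: 49.82 μm/a × 7.85 g/cm³ = 391.1 g·m⁻²·a⁻¹

r_corr = 391 g·m⁻²·a⁻¹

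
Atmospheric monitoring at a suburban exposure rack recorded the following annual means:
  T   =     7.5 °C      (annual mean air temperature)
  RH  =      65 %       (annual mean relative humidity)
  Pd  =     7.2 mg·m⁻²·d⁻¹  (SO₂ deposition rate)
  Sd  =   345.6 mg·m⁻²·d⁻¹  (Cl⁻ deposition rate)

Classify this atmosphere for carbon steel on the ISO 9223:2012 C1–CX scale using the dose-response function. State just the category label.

C4

carbon steel: T≤10 °C ⇒ hinge +0.150·(7.5−10) = -0.3750
  sulphur-dioxide contribution → 12.46 μm/a
  chloride contribution → 44.09 μm/a
  total first-year rate 56.55 μm/a
ISO 9223 Table 2 (carbon steel): 50 < 56.6 ≤ 80 μm/a ⇒ C4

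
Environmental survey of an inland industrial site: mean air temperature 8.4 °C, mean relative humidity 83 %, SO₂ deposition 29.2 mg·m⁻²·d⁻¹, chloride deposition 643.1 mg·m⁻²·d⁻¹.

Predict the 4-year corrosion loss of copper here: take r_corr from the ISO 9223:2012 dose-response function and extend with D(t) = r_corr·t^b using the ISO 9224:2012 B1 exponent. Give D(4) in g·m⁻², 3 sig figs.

copper: temperature factor f = +0.126·(-1.6) = -0.2016
  SO₂ term: 0.0053·29.2^0.26·exp(0.059·83-0.2016) = 1.395
  Sd branch = 0.01025·Sd^0.27·e^(0.036·RH+0.049·T) = 1.759 μm/a
  r_corr = 1.395 + 1.759 = 3.154 μm/a
Power-law: D(4) = r_corr · 4^0.667
  D(4) = 3.154 × 4^0.667 = 3.154 × 2.521 = 7.952 μm
  Mass loss = 7.952 μm × 8.96 g/cm³ = 71.25 g·m⁻²

D(4) = 71.2 g·m⁻²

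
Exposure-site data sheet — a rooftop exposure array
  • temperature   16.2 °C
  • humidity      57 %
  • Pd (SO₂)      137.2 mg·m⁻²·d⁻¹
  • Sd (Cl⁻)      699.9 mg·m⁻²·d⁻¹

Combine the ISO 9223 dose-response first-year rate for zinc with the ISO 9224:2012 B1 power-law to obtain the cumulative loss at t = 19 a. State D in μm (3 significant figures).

zinc: f(T) = -0.071·(T−10) [T>10 °C] = -0.4402
  Pd branch = 0.0129·Pd^0.44·e^(0.046·RH+f) = 0.9967 μm/a
  Cl⁻ term: 0.0175·699.9^0.57·exp(0.008·57+0.085·16.2) = 4.579
  sum: 0.9967 + 4.579 → r_corr = 5.576 μm/a
Long-term exponent b (ISO 9224 Table 2, B1) = 0.813
  D(19) = 5.576 × 19^0.813 = 5.576 × 10.96 = 61.08 μm

D(19) = 61.1 μm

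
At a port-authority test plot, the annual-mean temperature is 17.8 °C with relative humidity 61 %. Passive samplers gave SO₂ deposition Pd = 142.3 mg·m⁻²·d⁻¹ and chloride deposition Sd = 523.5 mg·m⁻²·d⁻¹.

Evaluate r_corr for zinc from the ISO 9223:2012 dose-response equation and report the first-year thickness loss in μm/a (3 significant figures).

zinc: T>10 °C ⇒ hinge -0.071·(17.8−10) = -0.5538
  SO₂ term: 0.0129·142.3^0.44·exp(0.046·61-0.5538) = 1.087
  Cl⁻ term: 0.0175·523.5^0.57·exp(0.008·61+0.085·17.8) = 4.59
  sum: 1.087 + 4.59 → r_corr = 5.677 μm/a

r_corr = 5.68 μm/a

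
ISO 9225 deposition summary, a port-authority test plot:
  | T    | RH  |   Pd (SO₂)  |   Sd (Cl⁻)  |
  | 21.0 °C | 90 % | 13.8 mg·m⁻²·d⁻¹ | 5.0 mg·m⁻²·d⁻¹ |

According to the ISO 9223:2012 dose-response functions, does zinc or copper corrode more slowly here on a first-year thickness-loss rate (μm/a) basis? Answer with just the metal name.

zinc

zinc: T>10 °C ⇒ hinge -0.071·(21.0−10) = -0.7810
  sulphur-dioxide contribution → 1.177 μm/a
  chloride contribution → 0.5362 μm/a
  total first-year rate 1.714 μm/a
copper: f(T) = -0.080·(T−10) [T>10 °C] = -0.8800
  sulphur-dioxide contribution → 0.8802 μm/a
  chloride contribution → 1.131 μm/a
  ⇒ r_corr(copper) = 2.011 μm/a
Ordering by μm/a: copper (2.01) > zinc (1.71)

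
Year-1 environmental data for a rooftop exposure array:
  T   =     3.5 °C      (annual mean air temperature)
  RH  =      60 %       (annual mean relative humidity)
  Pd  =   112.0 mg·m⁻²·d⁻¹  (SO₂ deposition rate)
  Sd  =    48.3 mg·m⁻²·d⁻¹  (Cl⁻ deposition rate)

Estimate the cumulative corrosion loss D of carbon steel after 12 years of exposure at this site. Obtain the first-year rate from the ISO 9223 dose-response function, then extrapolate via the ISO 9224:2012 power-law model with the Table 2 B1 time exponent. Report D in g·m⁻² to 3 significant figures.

carbon steel: f(T) = +0.150·(T−10) [T≤10 °C] = -0.9750
  Pd branch = 1.77·Pd^0.52·e^(0.02·RH+f) = 25.78 μm/a
  Cl⁻ term: 0.102·48.3^0.62·exp(0.033·60+0.04·3.5) = 9.405
  r_corr = 25.78 + 9.405 = 35.18 μm/a
Long-term exponent b (ISO 9224 Table 2, B1) = 0.523
  D(12) = 35.18 × 12^0.523 = 35.18 × 3.668 = 129.1 μm
  Mass loss = 129.1 μm × 7.85 g/cm³ = 1013 g·m⁻²

D(12) = 1.01e+03 g·m⁻²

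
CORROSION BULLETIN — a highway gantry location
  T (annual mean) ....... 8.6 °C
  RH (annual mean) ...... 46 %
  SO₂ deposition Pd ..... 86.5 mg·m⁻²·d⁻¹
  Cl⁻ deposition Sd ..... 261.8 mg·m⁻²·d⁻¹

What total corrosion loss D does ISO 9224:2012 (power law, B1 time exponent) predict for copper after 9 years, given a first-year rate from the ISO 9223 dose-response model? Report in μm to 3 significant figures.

copper: T≤10 °C ⇒ hinge +0.126·(8.6−10) = -0.1764
  SO₂ term: 0.0053·86.5^0.26·exp(0.059·46-0.1764) = 0.2138
  Sd branch = 0.01025·Sd^0.27·e^(0.036·RH+0.049·T) = 0.3679 μm/a
  r_corr = 0.2138 + 0.3679 = 0.5817 μm/a
ISO 9224: D(t) = r_corr · t^b with b = 0.667 (copper, B1)
  D(9) = 0.5817 × 9^0.667 = 0.5817 × 4.33 = 2.519 μm

D(9) = 2.52 μm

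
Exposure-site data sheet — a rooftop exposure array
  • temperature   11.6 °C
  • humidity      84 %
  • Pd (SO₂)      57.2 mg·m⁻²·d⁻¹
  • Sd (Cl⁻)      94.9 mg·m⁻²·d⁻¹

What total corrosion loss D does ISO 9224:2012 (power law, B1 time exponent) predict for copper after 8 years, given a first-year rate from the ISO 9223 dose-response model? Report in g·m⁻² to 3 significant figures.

D(8) = 114 g·m⁻²

copper: T>10 °C ⇒ hinge -0.080·(11.6−10) = -0.1280
  SO₂ term: 0.0053·57.2^0.26·exp(0.059·84-0.1280) = 1.897
  Cl⁻ term: 0.01025·94.9^0.27·exp(0.036·84+0.049·11.6) = 1.273
  sum: 1.897 + 1.273 → r_corr = 3.169 μm/a
Power-law: D(8) = r_corr · 8^0.667
  D(8) = 3.169 × 8^0.667 = 3.169 × 4.003 = 12.69 μm
  Mass loss = 12.69 μm × 8.96 g/cm³ = 113.7 g·m⁻²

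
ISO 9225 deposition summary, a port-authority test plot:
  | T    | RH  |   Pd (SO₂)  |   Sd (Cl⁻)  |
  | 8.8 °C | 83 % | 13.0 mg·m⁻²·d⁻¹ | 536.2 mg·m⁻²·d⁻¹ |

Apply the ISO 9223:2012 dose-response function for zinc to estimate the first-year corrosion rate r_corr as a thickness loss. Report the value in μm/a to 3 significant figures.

zinc: temperature factor f = +0.038·(-1.2) = -0.0456
  sulphur-dioxide contribution → 1.734 μm/a
  chloride contribution → 2.582 μm/a
  total first-year rate 4.316 μm/a

r_corr = 4.32 μm/a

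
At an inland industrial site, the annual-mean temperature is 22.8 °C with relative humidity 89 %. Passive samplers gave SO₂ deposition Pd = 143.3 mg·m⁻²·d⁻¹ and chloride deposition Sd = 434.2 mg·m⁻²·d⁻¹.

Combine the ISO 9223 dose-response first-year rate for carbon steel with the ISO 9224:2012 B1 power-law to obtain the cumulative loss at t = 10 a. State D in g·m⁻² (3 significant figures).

D(10) = 7.23e+03 g·m⁻²

carbon steel: f(T) = -0.054·(T−10) [T>10 °C] = -0.6912
  Pd branch = 1.77·Pd^0.52·e^(0.02·RH+f) = 69.52 μm/a
  Cl⁻ term: 0.102·434.2^0.62·exp(0.033·89+0.04·22.8) = 206.8
  sum: 69.52 + 206.8 → r_corr = 276.3 μm/a
ISO 9224: D(t) = r_corr · t^b with b = 0.523 (carbon steel, B1)
  D(10) = 276.3 × 10^0.523 = 276.3 × 3.334 = 921.3 μm
  Mass loss = 921.3 μm × 7.85 g/cm³ = 7232 g·m⁻²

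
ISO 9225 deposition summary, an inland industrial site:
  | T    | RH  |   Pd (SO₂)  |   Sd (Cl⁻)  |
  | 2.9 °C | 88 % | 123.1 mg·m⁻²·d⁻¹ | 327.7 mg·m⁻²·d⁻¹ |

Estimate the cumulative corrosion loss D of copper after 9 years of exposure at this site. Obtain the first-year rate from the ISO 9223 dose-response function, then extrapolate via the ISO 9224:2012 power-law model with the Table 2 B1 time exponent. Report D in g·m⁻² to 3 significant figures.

D(9) = 105 g·m⁻²

copper: temperature factor f = +0.126·(-7.1) = -0.8946
  Pd branch = 0.0053·Pd^0.26·e^(0.059·RH+f) = 1.362 μm/a
  Sd branch = 0.01025·Sd^0.27·e^(0.036·RH+0.049·T) = 1.341 μm/a
  sum: 1.362 + 1.341 → r_corr = 2.703 μm/a
Long-term exponent b (ISO 9224 Table 2, B1) = 0.667
  D(9) = 2.703 × 9^0.667 = 2.703 × 4.33 = 11.7 μm
  Mass loss = 11.7 μm × 8.96 g/cm³ = 104.9 g·m⁻²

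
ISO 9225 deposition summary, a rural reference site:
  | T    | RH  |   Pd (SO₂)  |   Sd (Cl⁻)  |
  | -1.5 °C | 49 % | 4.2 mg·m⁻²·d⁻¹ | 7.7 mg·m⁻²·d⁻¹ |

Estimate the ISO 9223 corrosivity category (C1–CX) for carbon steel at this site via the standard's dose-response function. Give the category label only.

C2

carbon steel: temperature factor f = +0.150·(-11.5) = -1.7250
  sulphur-dioxide contribution → 1.772 μm/a
  chloride contribution → 1.716 μm/a
  ⇒ r_corr(carbon steel) = 3.488 μm/a
Category bounds: 1.3…25 μm/a bracket r_corr ⇒ C2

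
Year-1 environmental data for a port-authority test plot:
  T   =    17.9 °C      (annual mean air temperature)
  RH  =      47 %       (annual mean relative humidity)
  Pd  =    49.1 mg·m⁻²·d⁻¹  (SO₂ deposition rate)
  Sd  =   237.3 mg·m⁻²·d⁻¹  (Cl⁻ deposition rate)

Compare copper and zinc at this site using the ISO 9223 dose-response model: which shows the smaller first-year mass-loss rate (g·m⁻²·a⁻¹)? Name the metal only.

copper

copper: temperature factor f = -0.080·(7.9) = -0.6320
  SO₂ term: 0.0053·49.1^0.26·exp(0.059·47-0.6320) = 0.1241
  Sd branch = 0.01025·Sd^0.27·e^(0.036·RH+0.049·T) = 0.5859 μm/a
  sum: 0.1241 + 0.5859 → r_corr = 0.71 μm/a
  mass loss = 0.71 μm/a × 8.96 g/cm³ = 6.361 g·m⁻²·a⁻¹
zinc: temperature factor f = -0.071·(7.9) = -0.5609
  Pd branch = 0.0129·Pd^0.44·e^(0.046·RH+f) = 0.3548 μm/a
  Cl⁻ term: 0.0175·237.3^0.57·exp(0.008·47+0.085·17.9) = 2.637
  sum: 0.3548 + 2.637 → r_corr = 2.991 μm/a
  mass loss = 2.991 μm/a × 7.14 g/cm³ = 21.36 g·m⁻²·a⁻¹
Ordering by g·m⁻²·a⁻¹: zinc (21.4) > copper (6.36)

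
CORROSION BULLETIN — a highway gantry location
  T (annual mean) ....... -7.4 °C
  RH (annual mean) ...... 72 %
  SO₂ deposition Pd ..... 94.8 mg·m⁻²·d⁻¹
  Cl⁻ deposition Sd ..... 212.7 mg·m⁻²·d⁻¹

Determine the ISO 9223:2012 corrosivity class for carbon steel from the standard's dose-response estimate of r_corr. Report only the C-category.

C3

carbon steel: f(T) = +0.150·(T−10) [T≤10 °C] = -2.6100
  SO₂ term: 1.77·94.8^0.52·exp(0.02·72-2.6100) = 5.859
  Cl⁻ term: 0.102·212.7^0.62·exp(0.033·72+0.04·-7.4) = 22.65
  sum: 5.859 + 22.65 → r_corr = 28.51 μm/a
28.5 μm/a falls in (25, 50] for carbon steel → category C3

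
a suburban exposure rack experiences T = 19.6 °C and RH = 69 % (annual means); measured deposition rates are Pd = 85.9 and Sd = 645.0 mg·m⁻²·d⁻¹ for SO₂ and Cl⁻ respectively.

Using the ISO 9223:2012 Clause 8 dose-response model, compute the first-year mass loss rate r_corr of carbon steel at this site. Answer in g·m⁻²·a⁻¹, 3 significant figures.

r_corr = 1.28e+03 g·m⁻²·a⁻¹

carbon steel: f(T) = -0.054·(T−10) [T>10 °C] = -0.5184
  SO₂ term: 1.77·85.9^0.52·exp(0.02·69-0.5184) = 42.45
  Cl⁻ term: 0.102·645.0^0.62·exp(0.033·69+0.04·19.6) = 120.2
  r_corr = 42.45 + 120.2 = 162.6 μm/a
Convert to mass loss: 162.6 μm/a × 7.85 g/cm³ = 1277 g·m⁻²·a⁻¹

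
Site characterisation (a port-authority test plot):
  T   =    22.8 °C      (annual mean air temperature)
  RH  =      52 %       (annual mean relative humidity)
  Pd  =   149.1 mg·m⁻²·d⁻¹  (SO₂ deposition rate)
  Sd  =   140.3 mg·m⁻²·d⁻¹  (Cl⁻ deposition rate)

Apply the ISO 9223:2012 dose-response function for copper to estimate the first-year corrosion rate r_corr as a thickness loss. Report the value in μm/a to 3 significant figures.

copper: f(T) = -0.080·(T−10) [T>10 °C] = -1.0240
  SO₂ term: 0.0053·149.1^0.26·exp(0.059·52-1.0240) = 0.1503
  Sd branch = 0.01025·Sd^0.27·e^(0.036·RH+0.049·T) = 0.7738 μm/a
  r_corr = 0.1503 + 0.7738 = 0.9241 μm/a

r_corr = 0.924 μm/a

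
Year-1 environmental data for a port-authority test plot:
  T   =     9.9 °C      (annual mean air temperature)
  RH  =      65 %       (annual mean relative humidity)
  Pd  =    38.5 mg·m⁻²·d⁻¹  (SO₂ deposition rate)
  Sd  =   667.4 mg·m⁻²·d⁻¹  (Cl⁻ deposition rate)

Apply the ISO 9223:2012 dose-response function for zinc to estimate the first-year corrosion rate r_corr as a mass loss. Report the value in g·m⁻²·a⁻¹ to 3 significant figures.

zinc: temperature factor f = +0.038·(-0.1) = -0.0038
  SO₂ term: 0.0129·38.5^0.44·exp(0.046·65-0.0038) = 1.274
  Cl⁻ term: 0.0175·667.4^0.57·exp(0.008·65+0.085·9.9) = 2.781
  sum: 1.274 + 2.781 → r_corr = 4.055 μm/a
Convert to mass loss: 4.055 μm/a × 7.14 g/cm³ = 28.95 g·m⁻²·a⁻¹

r_corr = 29.0 g·m⁻²·a⁻¹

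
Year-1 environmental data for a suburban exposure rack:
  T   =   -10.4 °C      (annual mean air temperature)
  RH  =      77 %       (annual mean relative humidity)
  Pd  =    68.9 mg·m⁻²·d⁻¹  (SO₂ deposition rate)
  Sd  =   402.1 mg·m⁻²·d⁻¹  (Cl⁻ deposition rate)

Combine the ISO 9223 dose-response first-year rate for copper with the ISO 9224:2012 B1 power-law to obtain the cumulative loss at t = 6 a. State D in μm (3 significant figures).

D(6) = 2.02 μm

copper: temperature factor f = +0.126·(-20.4) = -2.5704
  Pd branch = 0.0053·Pd^0.26·e^(0.059·RH+f) = 0.1145 μm/a
  Sd branch = 0.01025·Sd^0.27·e^(0.036·RH+0.049·T) = 0.4971 μm/a
  sum: 0.1145 + 0.4971 → r_corr = 0.6116 μm/a
ISO 9224: D(t) = r_corr · t^b with b = 0.667 (copper, B1)
  D(6) = 0.6116 × 6^0.667 = 0.6116 × 3.304 = 2.021 μm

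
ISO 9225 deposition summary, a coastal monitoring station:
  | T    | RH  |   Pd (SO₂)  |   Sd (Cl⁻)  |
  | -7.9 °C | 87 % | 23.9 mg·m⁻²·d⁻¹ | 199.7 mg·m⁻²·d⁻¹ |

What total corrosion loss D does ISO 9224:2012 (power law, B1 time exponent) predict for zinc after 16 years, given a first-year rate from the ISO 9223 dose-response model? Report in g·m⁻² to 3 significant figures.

zinc: temperature factor f = +0.038·(-17.9) = -0.6802
  SO₂ term: 0.0129·23.9^0.44·exp(0.046·87-0.6802) = 1.445
  Cl⁻ term: 0.0175·199.7^0.57·exp(0.008·87+0.085·-7.9) = 0.3672
  sum: 1.445 + 0.3672 → r_corr = 1.812 μm/a
ISO 9224: D(t) = r_corr · t^b with b = 0.813 (zinc, B1)
  D(16) = 1.812 × 16^0.813 = 1.812 × 9.527 = 17.26 μm
  Mass loss = 17.26 μm × 7.14 g/cm³ = 123.2 g·m⁻²

D(16) = 123 g·m⁻²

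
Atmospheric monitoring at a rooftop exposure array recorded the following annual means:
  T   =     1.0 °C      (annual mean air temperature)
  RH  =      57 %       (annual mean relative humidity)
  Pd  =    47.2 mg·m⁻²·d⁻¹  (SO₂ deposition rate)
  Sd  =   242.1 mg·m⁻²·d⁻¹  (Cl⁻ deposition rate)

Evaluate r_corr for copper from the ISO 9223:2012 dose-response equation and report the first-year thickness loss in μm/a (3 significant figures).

copper: T≤10 °C ⇒ hinge +0.126·(1.0−10) = -1.1340
  sulphur-dioxide contribution → 0.1341 μm/a
  chloride contribution → 0.3689 μm/a
  ⇒ r_corr(copper) = 0.503 μm/a

r_corr = 0.503 μm/a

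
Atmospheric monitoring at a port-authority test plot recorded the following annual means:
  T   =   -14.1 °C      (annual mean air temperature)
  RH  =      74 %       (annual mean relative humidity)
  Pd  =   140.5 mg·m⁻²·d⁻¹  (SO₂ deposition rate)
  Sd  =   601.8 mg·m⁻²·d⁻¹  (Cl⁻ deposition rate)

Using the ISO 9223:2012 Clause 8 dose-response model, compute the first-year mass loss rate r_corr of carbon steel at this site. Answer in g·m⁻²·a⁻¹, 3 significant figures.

carbon steel: f(T) = +0.150·(T−10) [T≤10 °C] = -3.6150
  Pd branch = 1.77·Pd^0.52·e^(0.02·RH+f) = 2.739 μm/a
  Sd branch = 0.102·Sd^0.62·e^(0.033·RH+0.04·T) = 35.27 μm/a
  r_corr = 2.739 + 35.27 = 38.01 μm/a
Convert to mass loss: 38.01 μm/a × 7.85 g/cm³ = 298.4 g·m⁻²·a⁻¹

r_corr = 298 g·m⁻²·a⁻¹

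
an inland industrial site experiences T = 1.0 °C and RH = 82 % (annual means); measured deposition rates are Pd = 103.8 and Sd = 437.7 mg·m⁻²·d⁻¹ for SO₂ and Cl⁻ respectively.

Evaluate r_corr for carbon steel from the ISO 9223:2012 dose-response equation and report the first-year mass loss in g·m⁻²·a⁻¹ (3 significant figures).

carbon steel: temperature factor f = +0.150·(-9.0) = -1.3500
  Pd branch = 1.77·Pd^0.52·e^(0.02·RH+f) = 26.44 μm/a
  Cl⁻ term: 0.102·437.7^0.62·exp(0.033·82+0.04·1.0) = 68.98
  sum: 26.44 + 68.98 → r_corr = 95.42 μm/a
Convert to mass loss: 95.42 μm/a × 7.85 g/cm³ = 749.1 g·m⁻²·a⁻¹

r_corr = 749 g·m⁻²·a⁻¹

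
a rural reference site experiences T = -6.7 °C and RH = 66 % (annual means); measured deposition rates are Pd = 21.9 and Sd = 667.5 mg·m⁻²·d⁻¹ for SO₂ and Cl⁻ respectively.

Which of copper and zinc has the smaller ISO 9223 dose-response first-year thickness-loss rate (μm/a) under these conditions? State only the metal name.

copper: f(T) = +0.126·(T−10) [T≤10 °C] = -2.1042
  sulphur-dioxide contribution → 0.07081 μm/a
  chloride contribution → 0.4599 μm/a
  ⇒ r_corr(copper) = 0.5307 μm/a
zinc: temperature factor f = +0.038·(-16.7) = -0.6346
  sulphur-dioxide contribution → 0.5537 μm/a
  chloride contribution → 0.6838 μm/a
  ⇒ r_corr(zinc) = 1.238 μm/a
Ordering by μm/a: zinc (1.24) > copper (0.531)

copper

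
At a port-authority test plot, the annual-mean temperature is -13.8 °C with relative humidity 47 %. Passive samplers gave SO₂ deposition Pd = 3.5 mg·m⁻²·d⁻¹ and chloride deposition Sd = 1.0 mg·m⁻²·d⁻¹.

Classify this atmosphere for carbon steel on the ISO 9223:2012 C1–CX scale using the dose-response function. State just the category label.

carbon steel: temperature factor f = +0.150·(-23.8) = -3.5700
  Pd branch = 1.77·Pd^0.52·e^(0.02·RH+f) = 0.2447 μm/a
  Sd branch = 0.102·Sd^0.62·e^(0.033·RH+0.04·T) = 0.277 μm/a
  r_corr = 0.2447 + 0.277 = 0.5217 μm/a
ISO 9223 Table 2 (carbon steel): 0 < 0.522 ≤ 1.3 μm/a ⇒ C1

C1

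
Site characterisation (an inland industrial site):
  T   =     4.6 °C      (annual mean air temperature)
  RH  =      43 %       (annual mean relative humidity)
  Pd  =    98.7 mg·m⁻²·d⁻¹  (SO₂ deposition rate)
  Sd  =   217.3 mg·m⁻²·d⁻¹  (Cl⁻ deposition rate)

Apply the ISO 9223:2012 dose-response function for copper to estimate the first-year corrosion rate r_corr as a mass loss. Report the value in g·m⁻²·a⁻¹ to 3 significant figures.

r_corr = 3.32 g·m⁻²·a⁻¹

copper: f(T) = +0.126·(T−10) [T≤10 °C] = -0.6804
  sulphur-dioxide contribution → 0.112 μm/a
  chloride contribution → 0.2582 μm/a
  ⇒ r_corr(copper) = 0.3701 μm/a
Convert to mass loss: 0.3701 μm/a × 8.96 g/cm³ = 3.316 g·m⁻²·a⁻¹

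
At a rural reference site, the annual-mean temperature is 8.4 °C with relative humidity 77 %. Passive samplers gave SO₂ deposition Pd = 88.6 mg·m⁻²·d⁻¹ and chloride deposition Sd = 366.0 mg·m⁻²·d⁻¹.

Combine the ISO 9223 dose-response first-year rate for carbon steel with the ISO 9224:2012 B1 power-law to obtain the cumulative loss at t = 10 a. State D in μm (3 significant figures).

D(10) = 458 μm

carbon steel: f(T) = +0.150·(T−10) [T≤10 °C] = -0.2400
  Pd branch = 1.77·Pd^0.52·e^(0.02·RH+f) = 66.87 μm/a
  Sd branch = 0.102·Sd^0.62·e^(0.033·RH+0.04·T) = 70.38 μm/a
  sum: 66.87 + 70.38 → r_corr = 137.2 μm/a
ISO 9224: D(t) = r_corr · t^b with b = 0.523 (carbon steel, B1)
  D(10) = 137.2 × 10^0.523 = 137.2 × 3.334 = 457.6 μm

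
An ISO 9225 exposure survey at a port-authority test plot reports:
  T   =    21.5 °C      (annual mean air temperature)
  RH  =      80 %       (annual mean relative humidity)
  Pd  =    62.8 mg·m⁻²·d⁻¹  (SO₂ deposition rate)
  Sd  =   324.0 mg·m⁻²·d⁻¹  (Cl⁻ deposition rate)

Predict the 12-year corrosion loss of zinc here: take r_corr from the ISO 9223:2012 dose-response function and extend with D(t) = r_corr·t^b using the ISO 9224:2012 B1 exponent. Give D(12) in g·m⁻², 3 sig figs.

zinc: T>10 °C ⇒ hinge -0.071·(21.5−10) = -0.8165
  Pd branch = 0.0129·Pd^0.44·e^(0.046·RH+f) = 1.397 μm/a
  Cl⁻ term: 0.0175·324.0^0.57·exp(0.008·80+0.085·21.5) = 5.568
  r_corr = 1.397 + 5.568 = 6.965 μm/a
Long-term exponent b (ISO 9224 Table 2, B1) = 0.813
  D(12) = 6.965 × 12^0.813 = 6.965 × 7.54 = 52.52 μm
  Mass loss = 52.52 μm × 7.14 g/cm³ = 375 g·m⁻²

D(12) = 375 g·m⁻²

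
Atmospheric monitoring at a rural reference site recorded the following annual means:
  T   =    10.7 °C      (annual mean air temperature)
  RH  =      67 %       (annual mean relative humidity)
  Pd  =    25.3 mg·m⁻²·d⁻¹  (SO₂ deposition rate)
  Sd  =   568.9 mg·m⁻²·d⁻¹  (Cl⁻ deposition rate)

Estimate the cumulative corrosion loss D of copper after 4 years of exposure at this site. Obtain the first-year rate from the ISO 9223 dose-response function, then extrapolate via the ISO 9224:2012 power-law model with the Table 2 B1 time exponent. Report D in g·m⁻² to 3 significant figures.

D(4) = 37.9 g·m⁻²

copper: temperature factor f = -0.080·(0.7) = -0.0560
  SO₂ term: 0.0053·25.3^0.26·exp(0.059·67-0.0560) = 0.6047
  Cl⁻ term: 0.01025·568.9^0.27·exp(0.036·67+0.049·10.7) = 1.071
  r_corr = 0.6047 + 1.071 = 1.676 μm/a
Power-law: D(4) = r_corr · 4^0.667
  D(4) = 1.676 × 4^0.667 = 1.676 × 2.521 = 4.225 μm
  Mass loss = 4.225 μm × 8.96 g/cm³ = 37.85 g·m⁻²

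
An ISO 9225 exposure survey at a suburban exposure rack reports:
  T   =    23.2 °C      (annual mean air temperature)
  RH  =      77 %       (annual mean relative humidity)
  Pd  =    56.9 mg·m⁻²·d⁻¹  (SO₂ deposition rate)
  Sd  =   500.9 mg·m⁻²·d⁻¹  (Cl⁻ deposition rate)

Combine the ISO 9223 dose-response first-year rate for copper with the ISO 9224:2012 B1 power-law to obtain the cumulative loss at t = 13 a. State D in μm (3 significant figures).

copper: T>10 °C ⇒ hinge -0.080·(23.2−10) = -1.0560
  Pd branch = 0.0053·Pd^0.26·e^(0.059·RH+f) = 0.4954 μm/a
  Sd branch = 0.01025·Sd^0.27·e^(0.036·RH+0.049·T) = 2.737 μm/a
  r_corr = 0.4954 + 2.737 = 3.232 μm/a
Power-law: D(13) = r_corr · 13^0.667
  D(13) = 3.232 × 13^0.667 = 3.232 × 5.534 = 17.89 μm

D(13) = 17.9 μm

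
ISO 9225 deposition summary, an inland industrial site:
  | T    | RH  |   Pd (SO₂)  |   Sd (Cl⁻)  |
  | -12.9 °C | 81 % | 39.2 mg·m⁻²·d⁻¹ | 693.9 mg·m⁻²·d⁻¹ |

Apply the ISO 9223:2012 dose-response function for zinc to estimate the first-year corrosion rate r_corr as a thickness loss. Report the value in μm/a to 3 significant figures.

zinc: T≤10 °C ⇒ hinge +0.038·(-12.9−10) = -0.8702
  Pd branch = 0.0129·Pd^0.44·e^(0.046·RH+f) = 1.127 μm/a
  Sd branch = 0.0175·Sd^0.57·e^(0.008·RH+0.085·T) = 0.4654 μm/a
  r_corr = 1.127 + 0.4654 = 1.592 μm/a

r_corr = 1.59 μm/a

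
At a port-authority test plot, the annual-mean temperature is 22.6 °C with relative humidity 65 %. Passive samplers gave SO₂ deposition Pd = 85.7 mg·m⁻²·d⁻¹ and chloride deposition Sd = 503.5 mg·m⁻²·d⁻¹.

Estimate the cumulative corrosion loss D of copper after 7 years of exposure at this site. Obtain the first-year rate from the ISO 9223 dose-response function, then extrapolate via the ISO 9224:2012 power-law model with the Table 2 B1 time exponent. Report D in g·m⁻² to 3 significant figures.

copper: T>10 °C ⇒ hinge -0.080·(22.6−10) = -1.0080
  Pd branch = 0.0053·Pd^0.26·e^(0.059·RH+f) = 0.2848 μm/a
  Sd branch = 0.01025·Sd^0.27·e^(0.036·RH+0.049·T) = 1.728 μm/a
  r_corr = 0.2848 + 1.728 = 2.012 μm/a
ISO 9224: D(t) = r_corr · t^b with b = 0.667 (copper, B1)
  D(7) = 2.012 × 7^0.667 = 2.012 × 3.662 = 7.369 μm
  Mass loss = 7.369 μm × 8.96 g/cm³ = 66.03 g·m⁻²

D(7) = 66.0 g·m⁻²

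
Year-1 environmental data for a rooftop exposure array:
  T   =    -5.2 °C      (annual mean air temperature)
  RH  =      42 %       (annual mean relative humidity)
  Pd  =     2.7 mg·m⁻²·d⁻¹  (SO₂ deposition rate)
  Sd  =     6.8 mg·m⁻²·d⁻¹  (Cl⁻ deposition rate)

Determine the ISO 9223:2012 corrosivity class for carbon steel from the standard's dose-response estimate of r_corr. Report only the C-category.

carbon steel: f(T) = +0.150·(T−10) [T≤10 °C] = -2.2800
  sulphur-dioxide contribution → 0.7029 μm/a
  chloride contribution → 1.087 μm/a
  total first-year rate 1.79 μm/a
Category bounds: 1.3…25 μm/a bracket r_corr ⇒ C2

C2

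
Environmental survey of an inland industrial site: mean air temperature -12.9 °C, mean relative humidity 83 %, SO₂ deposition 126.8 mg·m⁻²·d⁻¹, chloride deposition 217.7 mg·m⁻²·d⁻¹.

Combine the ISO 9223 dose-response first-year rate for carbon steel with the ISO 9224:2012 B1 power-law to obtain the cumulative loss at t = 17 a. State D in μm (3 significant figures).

D(17) = 133 μm

carbon steel: temperature factor f = +0.150·(-22.9) = -3.4350
  Pd branch = 1.77·Pd^0.52·e^(0.02·RH+f) = 3.722 μm/a
  Sd branch = 0.102·Sd^0.62·e^(0.033·RH+0.04·T) = 26.52 μm/a
  r_corr = 3.722 + 26.52 = 30.24 μm/a
ISO 9224: D(t) = r_corr · t^b with b = 0.523 (carbon steel, B1)
  D(17) = 30.24 × 17^0.523 = 30.24 × 4.401 = 133.1 μm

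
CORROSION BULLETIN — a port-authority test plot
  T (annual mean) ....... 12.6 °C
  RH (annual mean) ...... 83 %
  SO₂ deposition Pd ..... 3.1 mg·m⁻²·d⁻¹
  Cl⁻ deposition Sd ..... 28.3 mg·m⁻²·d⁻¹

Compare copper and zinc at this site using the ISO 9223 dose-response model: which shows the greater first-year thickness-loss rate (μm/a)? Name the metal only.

copper: f(T) = -0.080·(T−10) [T>10 °C] = -0.2080
  sulphur-dioxide contribution → 0.7735 μm/a
  chloride contribution → 0.9301 μm/a
  total first-year rate 1.704 μm/a
zinc: T>10 °C ⇒ hinge -0.071·(12.6−10) = -0.1846
  sulphur-dioxide contribution → 0.8031 μm/a
  chloride contribution → 0.6669 μm/a
  total first-year rate 1.47 μm/a
Ordering by μm/a: copper (1.7) > zinc (1.47)

copper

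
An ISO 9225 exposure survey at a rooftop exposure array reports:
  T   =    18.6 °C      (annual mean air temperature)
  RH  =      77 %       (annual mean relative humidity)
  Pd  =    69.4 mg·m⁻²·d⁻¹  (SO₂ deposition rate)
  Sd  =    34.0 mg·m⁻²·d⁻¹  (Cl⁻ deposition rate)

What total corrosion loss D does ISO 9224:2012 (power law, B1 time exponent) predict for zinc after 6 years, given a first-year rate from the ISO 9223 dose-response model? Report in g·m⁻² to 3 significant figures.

zinc: temperature factor f = -0.071·(8.6) = -0.6106
  SO₂ term: 0.0129·69.4^0.44·exp(0.046·77-0.6106) = 1.563
  Cl⁻ term: 0.0175·34.0^0.57·exp(0.008·77+0.085·18.6) = 1.175
  sum: 1.563 + 1.175 → r_corr = 2.738 μm/a
Power-law: D(6) = r_corr · 6^0.813
  D(6) = 2.738 × 6^0.813 = 2.738 × 4.292 = 11.75 μm
  Mass loss = 11.75 μm × 7.14 g/cm³ = 83.9 g·m⁻²

D(6) = 83.9 g·m⁻²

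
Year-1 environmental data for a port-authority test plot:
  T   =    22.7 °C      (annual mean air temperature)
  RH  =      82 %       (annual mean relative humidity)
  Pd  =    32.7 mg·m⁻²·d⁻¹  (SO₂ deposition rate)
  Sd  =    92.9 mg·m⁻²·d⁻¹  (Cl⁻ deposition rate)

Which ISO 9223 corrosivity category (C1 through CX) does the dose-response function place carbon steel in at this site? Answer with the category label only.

C5

carbon steel: temperature factor f = -0.054·(12.7) = -0.6858
  SO₂ term: 1.77·32.7^0.52·exp(0.02·82-0.6858) = 28.18
  Sd branch = 0.102·Sd^0.62·e^(0.033·RH+0.04·T) = 62.85 μm/a
  sum: 28.18 + 62.85 → r_corr = 91.03 μm/a
ISO 9223 Table 2 (carbon steel): 80 < 91 ≤ 200 μm/a ⇒ C5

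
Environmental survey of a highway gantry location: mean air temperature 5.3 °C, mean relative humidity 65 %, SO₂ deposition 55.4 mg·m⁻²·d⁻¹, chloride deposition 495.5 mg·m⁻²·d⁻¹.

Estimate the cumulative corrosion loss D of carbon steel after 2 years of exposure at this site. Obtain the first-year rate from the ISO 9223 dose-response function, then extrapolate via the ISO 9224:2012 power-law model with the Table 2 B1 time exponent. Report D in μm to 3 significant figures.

D(2) = 110 μm

carbon steel: f(T) = +0.150·(T−10) [T≤10 °C] = -0.7050
  sulphur-dioxide contribution → 25.88 μm/a
  chloride contribution → 50.48 μm/a
  ⇒ r_corr(carbon steel) = 76.37 μm/a
Power-law: D(2) = r_corr · 2^0.523
  D(2) = 76.37 × 2^0.523 = 76.37 × 1.437 = 109.7 μm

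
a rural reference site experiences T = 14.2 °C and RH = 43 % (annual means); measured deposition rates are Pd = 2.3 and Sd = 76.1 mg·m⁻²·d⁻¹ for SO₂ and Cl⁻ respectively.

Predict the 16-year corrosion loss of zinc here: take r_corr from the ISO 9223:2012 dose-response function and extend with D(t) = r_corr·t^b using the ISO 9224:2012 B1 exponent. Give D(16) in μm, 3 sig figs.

D(16) = 10.2 μm

zinc: temperature factor f = -0.071·(4.2) = -0.2982
  sulphur-dioxide contribution → 0.09983 μm/a
  chloride contribution → 0.975 μm/a
  ⇒ r_corr(zinc) = 1.075 μm/a
Long-term exponent b (ISO 9224 Table 2, B1) = 0.813
  D(16) = 1.075 × 16^0.813 = 1.075 × 9.527 = 10.24 μm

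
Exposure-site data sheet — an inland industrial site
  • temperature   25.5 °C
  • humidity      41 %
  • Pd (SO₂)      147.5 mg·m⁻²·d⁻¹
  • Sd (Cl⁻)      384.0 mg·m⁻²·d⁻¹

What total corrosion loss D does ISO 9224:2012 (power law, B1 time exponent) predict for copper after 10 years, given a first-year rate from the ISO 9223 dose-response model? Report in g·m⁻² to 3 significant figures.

D(10) = 35.1 g·m⁻²

copper: T>10 °C ⇒ hinge -0.080·(25.5−10) = -1.2400
  Pd branch = 0.0053·Pd^0.26·e^(0.059·RH+f) = 0.06312 μm/a
  Sd branch = 0.01025·Sd^0.27·e^(0.036·RH+0.049·T) = 0.7801 μm/a
  r_corr = 0.06312 + 0.7801 = 0.8432 μm/a
ISO 9224: D(t) = r_corr · t^b with b = 0.667 (copper, B1)
  D(10) = 0.8432 × 10^0.667 = 0.8432 × 4.645 = 3.917 μm
  Mass loss = 3.917 μm × 8.96 g/cm³ = 35.1 g·m⁻²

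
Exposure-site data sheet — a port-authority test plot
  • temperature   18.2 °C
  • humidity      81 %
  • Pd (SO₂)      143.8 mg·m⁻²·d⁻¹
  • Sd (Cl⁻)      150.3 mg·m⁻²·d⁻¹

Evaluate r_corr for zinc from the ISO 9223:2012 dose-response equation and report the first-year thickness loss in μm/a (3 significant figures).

r_corr = 5.40 μm/a

zinc: temperature factor f = -0.071·(8.2) = -0.5822
  SO₂ term: 0.0129·143.8^0.44·exp(0.046·81-0.5822) = 2.663
  Cl⁻ term: 0.0175·150.3^0.57·exp(0.008·81+0.085·18.2) = 2.736
  r_corr = 2.663 + 2.736 = 5.399 μm/a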